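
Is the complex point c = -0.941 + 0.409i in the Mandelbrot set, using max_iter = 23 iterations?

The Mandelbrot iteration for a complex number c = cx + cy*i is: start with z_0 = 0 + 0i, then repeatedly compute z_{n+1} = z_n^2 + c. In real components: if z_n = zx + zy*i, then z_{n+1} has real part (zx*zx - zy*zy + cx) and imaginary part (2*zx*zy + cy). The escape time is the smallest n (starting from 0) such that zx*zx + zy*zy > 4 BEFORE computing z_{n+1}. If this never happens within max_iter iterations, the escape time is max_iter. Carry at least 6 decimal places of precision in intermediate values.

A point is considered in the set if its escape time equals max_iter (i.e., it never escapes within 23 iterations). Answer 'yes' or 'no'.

Answer: no

Derivation:
z_0 = 0 + 0i, c = -0.9410 + 0.4090i
Iter 1: z = -0.9410 + 0.4090i, |z|^2 = 1.0528
Iter 2: z = -0.2228 + -0.3607i, |z|^2 = 0.1798
Iter 3: z = -1.0215 + 0.5697i, |z|^2 = 1.3681
Iter 4: z = -0.2222 + -0.7550i, |z|^2 = 0.6194
Iter 5: z = -1.4616 + 0.7445i, |z|^2 = 2.6906
Iter 6: z = 0.6412 + -1.7673i, |z|^2 = 3.5343
Iter 7: z = -3.6531 + -1.8572i, |z|^2 = 16.7943
Escaped at iteration 7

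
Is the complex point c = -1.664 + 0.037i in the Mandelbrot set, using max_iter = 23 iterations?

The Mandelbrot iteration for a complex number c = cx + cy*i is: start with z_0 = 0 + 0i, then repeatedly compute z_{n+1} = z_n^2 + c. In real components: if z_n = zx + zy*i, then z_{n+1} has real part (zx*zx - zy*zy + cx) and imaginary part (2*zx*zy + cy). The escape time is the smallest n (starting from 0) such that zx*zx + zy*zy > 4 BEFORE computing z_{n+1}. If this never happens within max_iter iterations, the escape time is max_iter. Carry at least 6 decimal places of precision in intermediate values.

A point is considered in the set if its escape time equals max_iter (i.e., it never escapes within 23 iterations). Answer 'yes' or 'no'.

z_0 = 0 + 0i, c = -1.6640 + 0.0370i
Iter 1: z = -1.6640 + 0.0370i, |z|^2 = 2.7703
Iter 2: z = 1.1035 + -0.0861i, |z|^2 = 1.2252
Iter 3: z = -0.4536 + -0.1531i, |z|^2 = 0.2292
Iter 4: z = -1.4816 + 0.1759i, |z|^2 = 2.2262
Iter 5: z = 0.5003 + -0.4843i, |z|^2 = 0.4849
Iter 6: z = -1.6482 + -0.4476i, |z|^2 = 2.9169
Iter 7: z = 0.8522 + 1.5125i, |z|^2 = 3.0138
Iter 8: z = -3.2253 + 2.6149i, |z|^2 = 17.2402
Escaped at iteration 8

Answer: no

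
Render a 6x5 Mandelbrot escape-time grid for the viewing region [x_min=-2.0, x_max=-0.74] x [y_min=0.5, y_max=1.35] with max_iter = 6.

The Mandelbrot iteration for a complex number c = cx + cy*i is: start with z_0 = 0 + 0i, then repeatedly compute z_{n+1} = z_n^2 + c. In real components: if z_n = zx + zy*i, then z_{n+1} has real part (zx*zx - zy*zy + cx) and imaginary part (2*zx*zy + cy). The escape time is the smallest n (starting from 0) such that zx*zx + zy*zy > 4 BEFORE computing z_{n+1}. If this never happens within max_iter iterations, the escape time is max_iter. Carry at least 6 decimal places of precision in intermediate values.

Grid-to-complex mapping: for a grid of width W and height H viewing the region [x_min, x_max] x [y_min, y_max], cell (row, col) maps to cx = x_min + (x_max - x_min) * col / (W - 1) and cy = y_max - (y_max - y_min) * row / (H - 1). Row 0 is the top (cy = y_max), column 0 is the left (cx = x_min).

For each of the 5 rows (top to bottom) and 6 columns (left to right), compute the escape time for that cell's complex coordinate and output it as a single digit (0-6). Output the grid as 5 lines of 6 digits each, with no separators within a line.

(row=0, col=0): c = -2.0000 + 1.3500i → escape time 1
(row=0, col=1): c = -1.7480 + 1.3500i → escape time 1
(row=0, col=2): c = -1.4960 + 1.3500i → escape time 1
(row=0, col=3): c = -1.2440 + 1.3500i → escape time 2
(row=0, col=4): c = -0.9920 + 1.3500i → escape time 2
(row=0, col=5): c = -0.7400 + 1.3500i → escape time 2
(row=1, col=0): c = -2.0000 + 1.1375i → escape time 1
(row=1, col=1): c = -1.7480 + 1.1375i → escape time 1
(row=1, col=2): c = -1.4960 + 1.1375i → escape time 2
(row=1, col=3): c = -1.2440 + 1.1375i → escape time 3
(row=1, col=4): c = -0.9920 + 1.1375i → escape time 3
(row=1, col=5): c = -0.7400 + 1.1375i → escape time 3
(row=2, col=0): c = -2.0000 + 0.9250i → escape time 1
(row=2, col=1): c = -1.7480 + 0.9250i → escape time 2
(row=2, col=2): c = -1.4960 + 0.9250i → escape time 3
(row=2, col=3): c = -1.2440 + 0.9250i → escape time 3
(row=2, col=4): c = -0.9920 + 0.9250i → escape time 3
(row=2, col=5): c = -0.7400 + 0.9250i → escape time 4
(row=3, col=0): c = -2.0000 + 0.7125i → escape time 1
(row=3, col=1): c = -1.7480 + 0.7125i → escape time 3
(row=3, col=2): c = -1.4960 + 0.7125i → escape time 3
(row=3, col=3): c = -1.2440 + 0.7125i → escape time 3
(row=3, col=4): c = -0.9920 + 0.7125i → escape time 4
(row=3, col=5): c = -0.7400 + 0.7125i → escape time 4
(row=4, col=0): c = -2.0000 + 0.5000i → escape time 1
(row=4, col=1): c = -1.7480 + 0.5000i → escape time 3
(row=4, col=2): c = -1.4960 + 0.5000i → escape time 3
(row=4, col=3): c = -1.2440 + 0.5000i → escape time 4
(row=4, col=4): c = -0.9920 + 0.5000i → escape time 5
(row=4, col=5): c = -0.7400 + 0.5000i → escape time 6

Answer: 111222
112333
123334
133344
133456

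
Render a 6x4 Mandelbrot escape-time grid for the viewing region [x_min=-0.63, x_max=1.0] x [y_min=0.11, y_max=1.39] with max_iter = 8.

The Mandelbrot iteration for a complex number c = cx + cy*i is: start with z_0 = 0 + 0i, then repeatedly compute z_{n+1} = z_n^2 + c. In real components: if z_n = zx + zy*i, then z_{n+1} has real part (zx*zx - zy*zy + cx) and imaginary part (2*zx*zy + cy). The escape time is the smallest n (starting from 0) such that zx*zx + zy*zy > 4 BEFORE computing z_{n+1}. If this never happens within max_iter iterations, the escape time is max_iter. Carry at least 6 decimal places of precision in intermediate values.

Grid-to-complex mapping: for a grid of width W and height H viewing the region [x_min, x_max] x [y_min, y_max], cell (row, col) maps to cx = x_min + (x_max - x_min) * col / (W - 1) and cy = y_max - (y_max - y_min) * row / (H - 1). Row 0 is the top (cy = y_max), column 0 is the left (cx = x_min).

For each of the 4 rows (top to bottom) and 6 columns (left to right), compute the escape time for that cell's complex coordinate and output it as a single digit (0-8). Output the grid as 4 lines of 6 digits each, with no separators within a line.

Answer: 222222
456322
888832
888842

Derivation:
(row=0, col=0): c = -0.6300 + 1.3900i → escape time 2
(row=0, col=1): c = -0.3040 + 1.3900i → escape time 2
(row=0, col=2): c = 0.0220 + 1.3900i → escape time 2
(row=0, col=3): c = 0.3480 + 1.3900i → escape time 2
(row=0, col=4): c = 0.6740 + 1.3900i → escape time 2
(row=0, col=5): c = 1.0000 + 1.3900i → escape time 2
(row=1, col=0): c = -0.6300 + 0.9633i → escape time 4
(row=1, col=1): c = -0.3040 + 0.9633i → escape time 5
(row=1, col=2): c = 0.0220 + 0.9633i → escape time 6
(row=1, col=3): c = 0.3480 + 0.9633i → escape time 3
(row=1, col=4): c = 0.6740 + 0.9633i → escape time 2
(row=1, col=5): c = 1.0000 + 0.9633i → escape time 2
(row=2, col=0): c = -0.6300 + 0.5367i → escape time 8
(row=2, col=1): c = -0.3040 + 0.5367i → escape time 8
(row=2, col=2): c = 0.0220 + 0.5367i → escape time 8
(row=2, col=3): c = 0.3480 + 0.5367i → escape time 8
(row=2, col=4): c = 0.6740 + 0.5367i → escape time 3
(row=2, col=5): c = 1.0000 + 0.5367i → escape time 2
(row=3, col=0): c = -0.6300 + 0.1100i → escape time 8
(row=3, col=1): c = -0.3040 + 0.1100i → escape time 8
(row=3, col=2): c = 0.0220 + 0.1100i → escape time 8
(row=3, col=3): c = 0.3480 + 0.1100i → escape time 8
(row=3, col=4): c = 0.6740 + 0.1100i → escape time 4
(row=3, col=5): c = 1.0000 + 0.1100i → escape time 2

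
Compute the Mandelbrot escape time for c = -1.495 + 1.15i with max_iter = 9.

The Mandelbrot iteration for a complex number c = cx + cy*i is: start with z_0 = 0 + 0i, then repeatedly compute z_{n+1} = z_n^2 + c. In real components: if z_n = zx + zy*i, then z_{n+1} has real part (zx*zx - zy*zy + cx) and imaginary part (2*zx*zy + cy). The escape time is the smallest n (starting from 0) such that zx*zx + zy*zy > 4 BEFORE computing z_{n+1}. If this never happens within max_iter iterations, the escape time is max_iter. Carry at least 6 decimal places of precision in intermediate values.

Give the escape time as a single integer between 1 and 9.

Answer: 2

Derivation:
z_0 = 0 + 0i, c = -1.4950 + 1.1500i
Iter 1: z = -1.4950 + 1.1500i, |z|^2 = 3.5575
Iter 2: z = -0.5825 + -2.2885i, |z|^2 = 5.5765
Escaped at iteration 2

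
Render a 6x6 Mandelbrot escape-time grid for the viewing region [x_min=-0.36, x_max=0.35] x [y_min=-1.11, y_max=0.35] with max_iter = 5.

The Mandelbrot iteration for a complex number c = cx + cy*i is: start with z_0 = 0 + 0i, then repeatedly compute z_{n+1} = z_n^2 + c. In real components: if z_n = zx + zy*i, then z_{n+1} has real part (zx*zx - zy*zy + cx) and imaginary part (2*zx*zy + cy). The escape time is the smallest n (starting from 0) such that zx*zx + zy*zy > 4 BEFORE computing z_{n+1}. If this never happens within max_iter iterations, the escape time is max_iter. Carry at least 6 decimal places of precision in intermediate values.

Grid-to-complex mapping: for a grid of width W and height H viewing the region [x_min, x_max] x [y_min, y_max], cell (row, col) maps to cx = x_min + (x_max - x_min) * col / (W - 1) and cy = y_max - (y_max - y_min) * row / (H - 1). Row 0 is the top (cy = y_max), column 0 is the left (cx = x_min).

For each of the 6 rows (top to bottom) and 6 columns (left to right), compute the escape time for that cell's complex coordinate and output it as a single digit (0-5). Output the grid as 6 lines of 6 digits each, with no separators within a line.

Answer: 555555
555555
555555
555555
555554
455432

Derivation:
(row=0, col=0): c = -0.3600 + 0.3500i → escape time 5
(row=0, col=1): c = -0.2180 + 0.3500i → escape time 5
(row=0, col=2): c = -0.0760 + 0.3500i → escape time 5
(row=0, col=3): c = 0.0660 + 0.3500i → escape time 5
(row=0, col=4): c = 0.2080 + 0.3500i → escape time 5
(row=0, col=5): c = 0.3500 + 0.3500i → escape time 5
(row=1, col=0): c = -0.3600 + 0.0580i → escape time 5
(row=1, col=1): c = -0.2180 + 0.0580i → escape time 5
(row=1, col=2): c = -0.0760 + 0.0580i → escape time 5
(row=1, col=3): c = 0.0660 + 0.0580i → escape time 5
(row=1, col=4): c = 0.2080 + 0.0580i → escape time 5
(row=1, col=5): c = 0.3500 + 0.0580i → escape time 5
(row=2, col=0): c = -0.3600 + -0.2340i → escape time 5
(row=2, col=1): c = -0.2180 + -0.2340i → escape time 5
(row=2, col=2): c = -0.0760 + -0.2340i → escape time 5
(row=2, col=3): c = 0.0660 + -0.2340i → escape time 5
(row=2, col=4): c = 0.2080 + -0.2340i → escape time 5
(row=2, col=5): c = 0.3500 + -0.2340i → escape time 5
(row=3, col=0): c = -0.3600 + -0.5260i → escape time 5
(row=3, col=1): c = -0.2180 + -0.5260i → escape time 5
(row=3, col=2): c = -0.0760 + -0.5260i → escape time 5
(row=3, col=3): c = 0.0660 + -0.5260i → escape time 5
(row=3, col=4): c = 0.2080 + -0.5260i → escape time 5
(row=3, col=5): c = 0.3500 + -0.5260i → escape time 5
(row=4, col=0): c = -0.3600 + -0.8180i → escape time 5
(row=4, col=1): c = -0.2180 + -0.8180i → escape time 5
(row=4, col=2): c = -0.0760 + -0.8180i → escape time 5
(row=4, col=3): c = 0.0660 + -0.8180i → escape time 5
(row=4, col=4): c = 0.2080 + -0.8180i → escape time 5
(row=4, col=5): c = 0.3500 + -0.8180i → escape time 4
(row=5, col=0): c = -0.3600 + -1.1100i → escape time 4
(row=5, col=1): c = -0.2180 + -1.1100i → escape time 5
(row=5, col=2): c = -0.0760 + -1.1100i → escape time 5
(row=5, col=3): c = 0.0660 + -1.1100i → escape time 4
(row=5, col=4): c = 0.2080 + -1.1100i → escape time 3
(row=5, col=5): c = 0.3500 + -1.1100i → escape time 2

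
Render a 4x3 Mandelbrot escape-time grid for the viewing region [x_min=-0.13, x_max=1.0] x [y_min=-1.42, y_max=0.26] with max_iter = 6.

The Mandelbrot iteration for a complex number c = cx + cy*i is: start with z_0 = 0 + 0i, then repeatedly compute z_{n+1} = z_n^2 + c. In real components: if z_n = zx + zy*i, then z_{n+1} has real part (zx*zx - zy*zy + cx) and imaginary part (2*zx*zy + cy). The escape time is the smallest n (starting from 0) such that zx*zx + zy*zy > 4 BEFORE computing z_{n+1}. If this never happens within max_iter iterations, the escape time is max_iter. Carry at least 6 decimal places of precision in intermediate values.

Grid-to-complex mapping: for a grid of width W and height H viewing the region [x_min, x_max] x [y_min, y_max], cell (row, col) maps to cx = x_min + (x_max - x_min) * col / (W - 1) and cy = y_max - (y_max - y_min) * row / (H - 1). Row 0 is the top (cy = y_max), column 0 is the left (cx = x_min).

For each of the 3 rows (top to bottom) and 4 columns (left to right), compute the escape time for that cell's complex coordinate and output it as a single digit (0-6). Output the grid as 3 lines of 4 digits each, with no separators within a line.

Answer: 6642
6632
2222

Derivation:
(row=0, col=0): c = -0.1300 + 0.2600i → escape time 6
(row=0, col=1): c = 0.2467 + 0.2600i → escape time 6
(row=0, col=2): c = 0.6233 + 0.2600i → escape time 4
(row=0, col=3): c = 1.0000 + 0.2600i → escape time 2
(row=1, col=0): c = -0.1300 + -0.5800i → escape time 6
(row=1, col=1): c = 0.2467 + -0.5800i → escape time 6
(row=1, col=2): c = 0.6233 + -0.5800i → escape time 3
(row=1, col=3): c = 1.0000 + -0.5800i → escape time 2
(row=2, col=0): c = -0.1300 + -1.4200i → escape time 2
(row=2, col=1): c = 0.2467 + -1.4200i → escape time 2
(row=2, col=2): c = 0.6233 + -1.4200i → escape time 2
(row=2, col=3): c = 1.0000 + -1.4200i → escape time 2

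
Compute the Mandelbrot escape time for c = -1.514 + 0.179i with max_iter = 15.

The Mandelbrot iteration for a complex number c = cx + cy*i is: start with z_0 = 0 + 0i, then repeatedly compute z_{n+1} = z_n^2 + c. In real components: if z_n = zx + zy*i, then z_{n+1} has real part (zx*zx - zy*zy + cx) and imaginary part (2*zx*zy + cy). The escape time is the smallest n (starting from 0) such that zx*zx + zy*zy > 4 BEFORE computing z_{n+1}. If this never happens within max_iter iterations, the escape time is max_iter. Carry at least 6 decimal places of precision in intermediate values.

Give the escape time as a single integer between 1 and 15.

z_0 = 0 + 0i, c = -1.5140 + 0.1790i
Iter 1: z = -1.5140 + 0.1790i, |z|^2 = 2.3242
Iter 2: z = 0.7462 + -0.3630i, |z|^2 = 0.6885
Iter 3: z = -1.0890 + -0.3627i, |z|^2 = 1.3176
Iter 4: z = -0.4596 + 0.9690i, |z|^2 = 1.1503
Iter 5: z = -2.2418 + -0.7117i, |z|^2 = 5.5323
Escaped at iteration 5

Answer: 5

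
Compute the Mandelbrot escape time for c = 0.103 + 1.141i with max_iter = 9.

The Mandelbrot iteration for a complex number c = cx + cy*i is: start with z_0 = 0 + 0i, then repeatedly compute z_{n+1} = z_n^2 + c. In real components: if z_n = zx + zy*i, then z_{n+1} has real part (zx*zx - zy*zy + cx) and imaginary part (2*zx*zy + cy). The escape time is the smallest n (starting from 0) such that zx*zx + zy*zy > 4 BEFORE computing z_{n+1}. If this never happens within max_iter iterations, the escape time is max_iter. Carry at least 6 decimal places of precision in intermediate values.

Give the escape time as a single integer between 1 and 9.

z_0 = 0 + 0i, c = 0.1030 + 1.1410i
Iter 1: z = 0.1030 + 1.1410i, |z|^2 = 1.3125
Iter 2: z = -1.1883 + 1.3760i, |z|^2 = 3.3055
Iter 3: z = -0.3785 + -2.1292i, |z|^2 = 4.6769
Escaped at iteration 3

Answer: 3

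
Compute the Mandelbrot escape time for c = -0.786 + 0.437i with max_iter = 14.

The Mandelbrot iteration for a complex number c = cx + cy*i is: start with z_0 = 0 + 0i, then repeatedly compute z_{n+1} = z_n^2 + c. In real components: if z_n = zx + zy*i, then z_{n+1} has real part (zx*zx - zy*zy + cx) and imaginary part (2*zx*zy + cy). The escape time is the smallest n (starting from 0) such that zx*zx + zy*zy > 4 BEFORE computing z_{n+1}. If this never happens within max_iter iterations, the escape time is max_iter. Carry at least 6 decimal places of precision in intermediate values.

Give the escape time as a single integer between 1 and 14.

Answer: 7

Derivation:
z_0 = 0 + 0i, c = -0.7860 + 0.4370i
Iter 1: z = -0.7860 + 0.4370i, |z|^2 = 0.8088
Iter 2: z = -0.3592 + -0.2500i, |z|^2 = 0.1915
Iter 3: z = -0.7195 + 0.6166i, |z|^2 = 0.8978
Iter 4: z = -0.6485 + -0.4502i, |z|^2 = 0.6232
Iter 5: z = -0.5681 + 1.0209i, |z|^2 = 1.3650
Iter 6: z = -1.5055 + -0.7230i, |z|^2 = 2.7893
Iter 7: z = 0.9577 + 2.6140i, |z|^2 = 7.7503
Escaped at iteration 7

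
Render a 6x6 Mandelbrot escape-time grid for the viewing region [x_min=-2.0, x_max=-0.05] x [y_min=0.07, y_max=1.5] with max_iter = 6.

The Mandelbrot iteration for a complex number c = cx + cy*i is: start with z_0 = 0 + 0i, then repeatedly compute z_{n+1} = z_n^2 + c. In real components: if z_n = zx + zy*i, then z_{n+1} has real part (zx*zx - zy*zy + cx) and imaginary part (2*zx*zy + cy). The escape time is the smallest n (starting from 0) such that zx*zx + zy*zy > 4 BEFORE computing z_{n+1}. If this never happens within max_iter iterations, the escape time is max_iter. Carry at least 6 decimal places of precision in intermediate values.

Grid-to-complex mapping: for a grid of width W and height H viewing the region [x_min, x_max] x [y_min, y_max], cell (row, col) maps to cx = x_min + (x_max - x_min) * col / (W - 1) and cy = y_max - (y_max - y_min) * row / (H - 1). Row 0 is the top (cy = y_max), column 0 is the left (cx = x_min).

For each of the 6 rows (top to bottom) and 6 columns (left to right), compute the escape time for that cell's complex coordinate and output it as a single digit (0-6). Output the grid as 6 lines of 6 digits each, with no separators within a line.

Answer: 112222
112333
123346
133566
146666
166666

Derivation:
(row=0, col=0): c = -2.0000 + 1.5000i → escape time 1
(row=0, col=1): c = -1.6100 + 1.5000i → escape time 1
(row=0, col=2): c = -1.2200 + 1.5000i → escape time 2
(row=0, col=3): c = -0.8300 + 1.5000i → escape time 2
(row=0, col=4): c = -0.4400 + 1.5000i → escape time 2
(row=0, col=5): c = -0.0500 + 1.5000i → escape time 2
(row=1, col=0): c = -2.0000 + 1.2140i → escape time 1
(row=1, col=1): c = -1.6100 + 1.2140i → escape time 1
(row=1, col=2): c = -1.2200 + 1.2140i → escape time 2
(row=1, col=3): c = -0.8300 + 1.2140i → escape time 3
(row=1, col=4): c = -0.4400 + 1.2140i → escape time 3
(row=1, col=5): c = -0.0500 + 1.2140i → escape time 3
(row=2, col=0): c = -2.0000 + 0.9280i → escape time 1
(row=2, col=1): c = -1.6100 + 0.9280i → escape time 2
(row=2, col=2): c = -1.2200 + 0.9280i → escape time 3
(row=2, col=3): c = -0.8300 + 0.9280i → escape time 3
(row=2, col=4): c = -0.4400 + 0.9280i → escape time 4
(row=2, col=5): c = -0.0500 + 0.9280i → escape time 6
(row=3, col=0): c = -2.0000 + 0.6420i → escape time 1
(row=3, col=1): c = -1.6100 + 0.6420i → escape time 3
(row=3, col=2): c = -1.2200 + 0.6420i → escape time 3
(row=3, col=3): c = -0.8300 + 0.6420i → escape time 5
(row=3, col=4): c = -0.4400 + 0.6420i → escape time 6
(row=3, col=5): c = -0.0500 + 0.6420i → escape time 6
(row=4, col=0): c = -2.0000 + 0.3560i → escape time 1
(row=4, col=1): c = -1.6100 + 0.3560i → escape time 4
(row=4, col=2): c = -1.2200 + 0.3560i → escape time 6
(row=4, col=3): c = -0.8300 + 0.3560i → escape time 6
(row=4, col=4): c = -0.4400 + 0.3560i → escape time 6
(row=4, col=5): c = -0.0500 + 0.3560i → escape time 6
(row=5, col=0): c = -2.0000 + 0.0700i → escape time 1
(row=5, col=1): c = -1.6100 + 0.0700i → escape time 6
(row=5, col=2): c = -1.2200 + 0.0700i → escape time 6
(row=5, col=3): c = -0.8300 + 0.0700i → escape time 6
(row=5, col=4): c = -0.4400 + 0.0700i → escape time 6
(row=5, col=5): c = -0.0500 + 0.0700i → escape time 6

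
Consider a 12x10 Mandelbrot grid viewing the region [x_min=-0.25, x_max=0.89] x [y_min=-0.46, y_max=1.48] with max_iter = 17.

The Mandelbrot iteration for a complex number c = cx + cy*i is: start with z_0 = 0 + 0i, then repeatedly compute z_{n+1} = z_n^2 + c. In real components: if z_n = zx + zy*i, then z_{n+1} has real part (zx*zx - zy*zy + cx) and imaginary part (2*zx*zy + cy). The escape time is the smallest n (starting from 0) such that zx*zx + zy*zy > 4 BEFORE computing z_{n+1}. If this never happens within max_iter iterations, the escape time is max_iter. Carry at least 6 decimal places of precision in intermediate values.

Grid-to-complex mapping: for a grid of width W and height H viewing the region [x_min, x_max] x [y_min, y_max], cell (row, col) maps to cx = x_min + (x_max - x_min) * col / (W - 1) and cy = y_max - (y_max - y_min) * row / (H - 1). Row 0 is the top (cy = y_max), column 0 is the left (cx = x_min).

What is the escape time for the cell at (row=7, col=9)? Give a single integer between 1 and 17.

z_0 = 0 + 0i, c = 0.6827 + -0.0289i
Iter 1: z = 0.6827 + -0.0289i, |z|^2 = 0.4670
Iter 2: z = 1.1480 + -0.0683i, |z|^2 = 1.3226
Iter 3: z = 1.9960 + -0.1858i, |z|^2 = 4.0185
Escaped at iteration 3

Answer: 3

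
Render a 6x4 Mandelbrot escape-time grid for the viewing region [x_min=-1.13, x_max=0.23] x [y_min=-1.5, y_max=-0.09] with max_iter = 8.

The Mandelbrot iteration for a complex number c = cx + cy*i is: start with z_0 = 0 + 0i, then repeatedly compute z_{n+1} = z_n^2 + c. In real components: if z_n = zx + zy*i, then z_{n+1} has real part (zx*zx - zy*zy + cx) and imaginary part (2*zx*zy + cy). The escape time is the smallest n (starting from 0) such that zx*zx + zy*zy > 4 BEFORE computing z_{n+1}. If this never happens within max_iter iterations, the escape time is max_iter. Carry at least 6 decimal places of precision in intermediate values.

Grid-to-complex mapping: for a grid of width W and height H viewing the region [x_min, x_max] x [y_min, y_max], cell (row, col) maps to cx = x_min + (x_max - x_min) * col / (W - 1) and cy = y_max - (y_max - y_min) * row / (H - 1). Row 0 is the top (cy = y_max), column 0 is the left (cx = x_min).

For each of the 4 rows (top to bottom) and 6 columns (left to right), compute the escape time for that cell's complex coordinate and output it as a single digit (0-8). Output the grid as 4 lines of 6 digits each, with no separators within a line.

Answer: 888888
458888
334574
222222

Derivation:
(row=0, col=0): c = -1.1300 + -0.0900i → escape time 8
(row=0, col=1): c = -0.8580 + -0.0900i → escape time 8
(row=0, col=2): c = -0.5860 + -0.0900i → escape time 8
(row=0, col=3): c = -0.3140 + -0.0900i → escape time 8
(row=0, col=4): c = -0.0420 + -0.0900i → escape time 8
(row=0, col=5): c = 0.2300 + -0.0900i → escape time 8
(row=1, col=0): c = -1.1300 + -0.5600i → escape time 4
(row=1, col=1): c = -0.8580 + -0.5600i → escape time 5
(row=1, col=2): c = -0.5860 + -0.5600i → escape time 8
(row=1, col=3): c = -0.3140 + -0.5600i → escape time 8
(row=1, col=4): c = -0.0420 + -0.5600i → escape time 8
(row=1, col=5): c = 0.2300 + -0.5600i → escape time 8
(row=2, col=0): c = -1.1300 + -1.0300i → escape time 3
(row=2, col=1): c = -0.8580 + -1.0300i → escape time 3
(row=2, col=2): c = -0.5860 + -1.0300i → escape time 4
(row=2, col=3): c = -0.3140 + -1.0300i → escape time 5
(row=2, col=4): c = -0.0420 + -1.0300i → escape time 7
(row=2, col=5): c = 0.2300 + -1.0300i → escape time 4
(row=3, col=0): c = -1.1300 + -1.5000i → escape time 2
(row=3, col=1): c = -0.8580 + -1.5000i → escape time 2
(row=3, col=2): c = -0.5860 + -1.5000i → escape time 2
(row=3, col=3): c = -0.3140 + -1.5000i → escape time 2
(row=3, col=4): c = -0.0420 + -1.5000i → escape time 2
(row=3, col=5): c = 0.2300 + -1.5000i → escape time 2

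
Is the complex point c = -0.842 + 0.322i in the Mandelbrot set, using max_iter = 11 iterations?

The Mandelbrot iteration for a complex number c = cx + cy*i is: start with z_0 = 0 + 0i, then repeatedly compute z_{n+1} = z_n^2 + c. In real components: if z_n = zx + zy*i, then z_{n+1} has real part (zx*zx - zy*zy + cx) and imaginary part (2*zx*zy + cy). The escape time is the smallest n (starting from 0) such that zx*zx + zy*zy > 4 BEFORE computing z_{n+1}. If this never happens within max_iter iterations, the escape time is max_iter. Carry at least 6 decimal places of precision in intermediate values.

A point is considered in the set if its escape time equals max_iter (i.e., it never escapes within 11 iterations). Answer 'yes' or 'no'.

z_0 = 0 + 0i, c = -0.8420 + 0.3220i
Iter 1: z = -0.8420 + 0.3220i, |z|^2 = 0.8126
Iter 2: z = -0.2367 + -0.2202i, |z|^2 = 0.1045
Iter 3: z = -0.8345 + 0.4263i, |z|^2 = 0.8781
Iter 4: z = -0.3274 + -0.3894i, |z|^2 = 0.2588
Iter 5: z = -0.8865 + 0.5770i, |z|^2 = 1.1188
Iter 6: z = -0.3890 + -0.7010i, |z|^2 = 0.6427
Iter 7: z = -1.1820 + 0.8674i, |z|^2 = 2.1495
Iter 8: z = -0.1973 + -1.7285i, |z|^2 = 3.0266
Iter 9: z = -3.7908 + 1.0040i, |z|^2 = 15.3779
Escaped at iteration 9

Answer: no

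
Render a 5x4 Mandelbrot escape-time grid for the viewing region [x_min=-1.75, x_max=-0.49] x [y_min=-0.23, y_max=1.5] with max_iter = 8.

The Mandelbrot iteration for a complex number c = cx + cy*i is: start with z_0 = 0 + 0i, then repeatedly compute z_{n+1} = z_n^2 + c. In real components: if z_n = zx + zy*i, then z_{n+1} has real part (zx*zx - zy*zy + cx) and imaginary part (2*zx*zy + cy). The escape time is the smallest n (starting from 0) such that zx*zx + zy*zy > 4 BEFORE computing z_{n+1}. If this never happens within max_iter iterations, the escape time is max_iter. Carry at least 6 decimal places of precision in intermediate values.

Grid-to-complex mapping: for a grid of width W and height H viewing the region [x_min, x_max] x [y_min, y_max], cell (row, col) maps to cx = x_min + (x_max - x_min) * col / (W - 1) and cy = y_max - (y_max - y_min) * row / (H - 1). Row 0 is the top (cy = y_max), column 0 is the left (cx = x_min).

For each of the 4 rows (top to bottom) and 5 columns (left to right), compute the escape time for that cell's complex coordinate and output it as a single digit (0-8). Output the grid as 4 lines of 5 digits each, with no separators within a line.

Answer: 11222
23334
35888
45888

Derivation:
(row=0, col=0): c = -1.7500 + 1.5000i → escape time 1
(row=0, col=1): c = -1.4350 + 1.5000i → escape time 1
(row=0, col=2): c = -1.1200 + 1.5000i → escape time 2
(row=0, col=3): c = -0.8050 + 1.5000i → escape time 2
(row=0, col=4): c = -0.4900 + 1.5000i → escape time 2
(row=1, col=0): c = -1.7500 + 0.9233i → escape time 2
(row=1, col=1): c = -1.4350 + 0.9233i → escape time 3
(row=1, col=2): c = -1.1200 + 0.9233i → escape time 3
(row=1, col=3): c = -0.8050 + 0.9233i → escape time 3
(row=1, col=4): c = -0.4900 + 0.9233i → escape time 4
(row=2, col=0): c = -1.7500 + 0.3467i → escape time 3
(row=2, col=1): c = -1.4350 + 0.3467i → escape time 5
(row=2, col=2): c = -1.1200 + 0.3467i → escape time 8
(row=2, col=3): c = -0.8050 + 0.3467i → escape time 8
(row=2, col=4): c = -0.4900 + 0.3467i → escape time 8
(row=3, col=0): c = -1.7500 + -0.2300i → escape time 4
(row=3, col=1): c = -1.4350 + -0.2300i → escape time 5
(row=3, col=2): c = -1.1200 + -0.2300i → escape time 8
(row=3, col=3): c = -0.8050 + -0.2300i → escape time 8
(row=3, col=4): c = -0.4900 + -0.2300i → escape time 8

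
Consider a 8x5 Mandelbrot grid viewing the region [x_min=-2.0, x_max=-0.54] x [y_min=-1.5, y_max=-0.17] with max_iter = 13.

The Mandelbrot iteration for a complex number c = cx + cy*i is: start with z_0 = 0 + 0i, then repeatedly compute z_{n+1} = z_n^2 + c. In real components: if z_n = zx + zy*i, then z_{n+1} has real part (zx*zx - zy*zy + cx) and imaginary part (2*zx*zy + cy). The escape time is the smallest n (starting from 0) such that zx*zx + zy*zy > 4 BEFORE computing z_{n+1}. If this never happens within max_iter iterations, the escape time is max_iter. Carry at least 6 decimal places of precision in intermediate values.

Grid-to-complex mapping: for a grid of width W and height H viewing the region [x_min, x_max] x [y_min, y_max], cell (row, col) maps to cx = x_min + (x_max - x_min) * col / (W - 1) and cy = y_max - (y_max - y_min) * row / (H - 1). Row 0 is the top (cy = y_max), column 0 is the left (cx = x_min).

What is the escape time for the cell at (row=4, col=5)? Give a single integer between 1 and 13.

z_0 = 0 + 0i, c = -0.9571 + -1.5000i
Iter 1: z = -0.9571 + -1.5000i, |z|^2 = 3.1661
Iter 2: z = -2.2910 + 1.3714i, |z|^2 = 7.1296
Escaped at iteration 2

Answer: 2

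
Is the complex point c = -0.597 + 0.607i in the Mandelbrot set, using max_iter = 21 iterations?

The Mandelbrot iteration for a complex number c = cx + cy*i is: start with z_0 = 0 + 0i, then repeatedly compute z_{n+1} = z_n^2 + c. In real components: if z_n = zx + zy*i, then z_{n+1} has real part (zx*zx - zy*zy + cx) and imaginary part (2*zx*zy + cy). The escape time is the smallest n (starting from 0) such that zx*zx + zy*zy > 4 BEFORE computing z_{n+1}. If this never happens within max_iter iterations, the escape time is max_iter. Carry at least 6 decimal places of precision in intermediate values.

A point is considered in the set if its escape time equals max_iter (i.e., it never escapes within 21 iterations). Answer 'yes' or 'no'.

Answer: no

Derivation:
z_0 = 0 + 0i, c = -0.5970 + 0.6070i
Iter 1: z = -0.5970 + 0.6070i, |z|^2 = 0.7249
Iter 2: z = -0.6090 + -0.1178i, |z|^2 = 0.3848
Iter 3: z = -0.2399 + 0.7504i, |z|^2 = 0.6207
Iter 4: z = -1.1026 + 0.2469i, |z|^2 = 1.2767
Iter 5: z = 0.5577 + 0.0626i, |z|^2 = 0.3150
Iter 6: z = -0.2898 + 0.6768i, |z|^2 = 0.5421
Iter 7: z = -0.9711 + 0.2147i, |z|^2 = 0.9891
Iter 8: z = 0.2999 + 0.1901i, |z|^2 = 0.1260
Iter 9: z = -0.5432 + 0.7210i, |z|^2 = 0.8149
Iter 10: z = -0.8218 + -0.1763i, |z|^2 = 0.7064
Iter 11: z = 0.0472 + 0.8967i, |z|^2 = 0.8063
Iter 12: z = -1.3989 + 0.6917i, |z|^2 = 2.4353
Iter 13: z = 0.8814 + -1.3282i, |z|^2 = 2.5410
Iter 14: z = -1.5841 + -1.7344i, |z|^2 = 5.5176
Escaped at iteration 14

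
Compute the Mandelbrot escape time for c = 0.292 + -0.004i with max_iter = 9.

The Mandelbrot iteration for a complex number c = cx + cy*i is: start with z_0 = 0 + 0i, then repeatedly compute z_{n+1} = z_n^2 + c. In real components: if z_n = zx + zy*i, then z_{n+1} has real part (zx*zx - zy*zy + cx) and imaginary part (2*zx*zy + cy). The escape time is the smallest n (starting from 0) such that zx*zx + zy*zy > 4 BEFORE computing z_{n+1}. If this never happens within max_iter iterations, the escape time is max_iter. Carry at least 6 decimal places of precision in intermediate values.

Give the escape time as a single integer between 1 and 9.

z_0 = 0 + 0i, c = 0.2920 + -0.0040i
Iter 1: z = 0.2920 + -0.0040i, |z|^2 = 0.0853
Iter 2: z = 0.3772 + -0.0063i, |z|^2 = 0.1424
Iter 3: z = 0.4343 + -0.0088i, |z|^2 = 0.1887
Iter 4: z = 0.4805 + -0.0116i, |z|^2 = 0.2310
Iter 5: z = 0.5228 + -0.0152i, |z|^2 = 0.2735
Iter 6: z = 0.5651 + -0.0199i, |z|^2 = 0.3197
Iter 7: z = 0.6109 + -0.0264i, |z|^2 = 0.3739
Iter 8: z = 0.6645 + -0.0363i, |z|^2 = 0.4429

Answer: 9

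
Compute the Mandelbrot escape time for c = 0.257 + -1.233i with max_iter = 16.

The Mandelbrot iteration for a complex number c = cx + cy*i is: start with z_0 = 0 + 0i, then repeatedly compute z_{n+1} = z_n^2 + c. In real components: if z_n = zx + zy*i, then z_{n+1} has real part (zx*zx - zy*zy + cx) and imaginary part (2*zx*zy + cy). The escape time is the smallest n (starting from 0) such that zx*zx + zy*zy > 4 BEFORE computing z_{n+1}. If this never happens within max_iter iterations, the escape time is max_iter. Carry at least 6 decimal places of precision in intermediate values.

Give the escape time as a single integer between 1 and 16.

Answer: 2

Derivation:
z_0 = 0 + 0i, c = 0.2570 + -1.2330i
Iter 1: z = 0.2570 + -1.2330i, |z|^2 = 1.5863
Iter 2: z = -1.1972 + -1.8668i, |z|^2 = 4.9182
Escaped at iteration 2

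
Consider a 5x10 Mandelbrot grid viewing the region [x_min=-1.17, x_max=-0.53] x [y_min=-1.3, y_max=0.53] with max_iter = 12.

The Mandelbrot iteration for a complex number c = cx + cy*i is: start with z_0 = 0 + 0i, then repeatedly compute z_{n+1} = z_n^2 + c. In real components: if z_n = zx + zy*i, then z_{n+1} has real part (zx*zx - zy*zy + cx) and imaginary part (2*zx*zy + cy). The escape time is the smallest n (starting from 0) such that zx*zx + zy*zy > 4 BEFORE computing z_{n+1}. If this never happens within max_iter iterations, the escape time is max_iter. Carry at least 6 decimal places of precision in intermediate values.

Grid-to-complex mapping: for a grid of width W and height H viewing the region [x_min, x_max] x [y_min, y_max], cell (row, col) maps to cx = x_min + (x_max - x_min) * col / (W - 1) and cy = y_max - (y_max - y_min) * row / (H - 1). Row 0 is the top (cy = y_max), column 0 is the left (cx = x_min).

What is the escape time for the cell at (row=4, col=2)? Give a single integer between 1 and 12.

z_0 = 0 + 0i, c = -0.8500 + -0.2833i
Iter 1: z = -0.8500 + -0.2833i, |z|^2 = 0.8028
Iter 2: z = -0.2078 + 0.1983i, |z|^2 = 0.0825
Iter 3: z = -0.8462 + -0.3658i, |z|^2 = 0.8498
Iter 4: z = -0.2678 + 0.3356i, |z|^2 = 0.1844
Iter 5: z = -0.8909 + -0.4631i, |z|^2 = 1.0082
Iter 6: z = -0.2707 + 0.5418i, |z|^2 = 0.3669
Iter 7: z = -1.0703 + -0.5766i, |z|^2 = 1.4781
Iter 8: z = -0.0369 + 0.9511i, |z|^2 = 0.9059
Iter 9: z = -1.7532 + -0.3535i, |z|^2 = 3.1986
Iter 10: z = 2.0987 + 0.9563i, |z|^2 = 5.3189
Escaped at iteration 10

Answer: 10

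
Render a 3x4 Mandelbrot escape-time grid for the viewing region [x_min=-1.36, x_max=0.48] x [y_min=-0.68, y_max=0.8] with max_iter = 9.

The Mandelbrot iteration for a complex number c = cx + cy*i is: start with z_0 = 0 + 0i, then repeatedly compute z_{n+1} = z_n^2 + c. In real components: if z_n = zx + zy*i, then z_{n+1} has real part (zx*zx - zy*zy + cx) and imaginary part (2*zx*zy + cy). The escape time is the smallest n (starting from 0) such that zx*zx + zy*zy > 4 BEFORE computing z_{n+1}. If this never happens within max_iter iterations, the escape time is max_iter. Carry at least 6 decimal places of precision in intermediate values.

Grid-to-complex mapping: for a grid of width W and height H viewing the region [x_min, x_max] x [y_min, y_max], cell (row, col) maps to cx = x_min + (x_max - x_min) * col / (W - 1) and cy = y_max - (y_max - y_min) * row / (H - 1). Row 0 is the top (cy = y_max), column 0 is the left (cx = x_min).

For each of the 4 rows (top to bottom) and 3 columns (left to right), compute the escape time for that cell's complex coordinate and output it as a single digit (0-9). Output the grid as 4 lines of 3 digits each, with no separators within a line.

(row=0, col=0): c = -1.3600 + 0.8000i → escape time 3
(row=0, col=1): c = -0.4400 + 0.8000i → escape time 6
(row=0, col=2): c = 0.4800 + 0.8000i → escape time 3
(row=1, col=0): c = -1.3600 + 0.3067i → escape time 6
(row=1, col=1): c = -0.4400 + 0.3067i → escape time 9
(row=1, col=2): c = 0.4800 + 0.3067i → escape time 6
(row=2, col=0): c = -1.3600 + -0.1867i → escape time 7
(row=2, col=1): c = -0.4400 + -0.1867i → escape time 9
(row=2, col=2): c = 0.4800 + -0.1867i → escape time 5
(row=3, col=0): c = -1.3600 + -0.6800i → escape time 3
(row=3, col=1): c = -0.4400 + -0.6800i → escape time 9
(row=3, col=2): c = 0.4800 + -0.6800i → escape time 4

Answer: 363
696
795
394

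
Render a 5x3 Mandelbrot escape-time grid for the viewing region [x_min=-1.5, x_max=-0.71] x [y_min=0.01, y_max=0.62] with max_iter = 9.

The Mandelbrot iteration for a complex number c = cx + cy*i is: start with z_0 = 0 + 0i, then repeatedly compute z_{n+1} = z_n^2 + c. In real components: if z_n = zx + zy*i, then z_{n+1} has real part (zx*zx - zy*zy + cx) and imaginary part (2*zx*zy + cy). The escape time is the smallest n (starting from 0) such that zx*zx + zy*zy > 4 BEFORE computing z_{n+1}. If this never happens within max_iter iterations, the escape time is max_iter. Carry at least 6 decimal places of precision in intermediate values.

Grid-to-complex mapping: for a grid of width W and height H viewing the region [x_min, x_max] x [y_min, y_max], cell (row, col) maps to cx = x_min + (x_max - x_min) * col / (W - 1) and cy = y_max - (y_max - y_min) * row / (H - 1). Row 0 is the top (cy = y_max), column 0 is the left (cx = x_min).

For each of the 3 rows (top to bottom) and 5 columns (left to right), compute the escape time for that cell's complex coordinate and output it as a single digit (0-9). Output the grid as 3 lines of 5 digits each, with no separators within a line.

(row=0, col=0): c = -1.5000 + 0.6200i → escape time 3
(row=0, col=1): c = -1.3025 + 0.6200i → escape time 3
(row=0, col=2): c = -1.1050 + 0.6200i → escape time 4
(row=0, col=3): c = -0.9075 + 0.6200i → escape time 5
(row=0, col=4): c = -0.7100 + 0.6200i → escape time 6
(row=1, col=0): c = -1.5000 + 0.3150i → escape time 5
(row=1, col=1): c = -1.3025 + 0.3150i → escape time 7
(row=1, col=2): c = -1.1050 + 0.3150i → escape time 9
(row=1, col=3): c = -0.9075 + 0.3150i → escape time 9
(row=1, col=4): c = -0.7100 + 0.3150i → escape time 9
(row=2, col=0): c = -1.5000 + 0.0100i → escape time 9
(row=2, col=1): c = -1.3025 + 0.0100i → escape time 9
(row=2, col=2): c = -1.1050 + 0.0100i → escape time 9
(row=2, col=3): c = -0.9075 + 0.0100i → escape time 9
(row=2, col=4): c = -0.7100 + 0.0100i → escape time 9

Answer: 33456
57999
99999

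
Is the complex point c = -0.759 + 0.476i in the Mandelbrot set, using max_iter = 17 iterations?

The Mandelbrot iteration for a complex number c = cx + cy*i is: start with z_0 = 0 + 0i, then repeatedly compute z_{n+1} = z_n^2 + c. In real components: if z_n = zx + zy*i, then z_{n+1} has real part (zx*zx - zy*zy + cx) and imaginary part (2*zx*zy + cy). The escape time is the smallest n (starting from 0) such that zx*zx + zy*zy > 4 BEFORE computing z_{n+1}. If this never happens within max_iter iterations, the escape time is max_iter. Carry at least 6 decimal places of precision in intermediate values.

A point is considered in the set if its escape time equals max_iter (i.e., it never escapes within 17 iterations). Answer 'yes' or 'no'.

z_0 = 0 + 0i, c = -0.7590 + 0.4760i
Iter 1: z = -0.7590 + 0.4760i, |z|^2 = 0.8027
Iter 2: z = -0.4095 + -0.2466i, |z|^2 = 0.2285
Iter 3: z = -0.6521 + 0.6779i, |z|^2 = 0.8848
Iter 4: z = -0.7934 + -0.4082i, |z|^2 = 0.7960
Iter 5: z = -0.2962 + 1.1237i, |z|^2 = 1.3503
Iter 6: z = -1.9339 + -0.1897i, |z|^2 = 3.7758
Iter 7: z = 2.9449 + 1.2096i, |z|^2 = 10.1354
Escaped at iteration 7

Answer: no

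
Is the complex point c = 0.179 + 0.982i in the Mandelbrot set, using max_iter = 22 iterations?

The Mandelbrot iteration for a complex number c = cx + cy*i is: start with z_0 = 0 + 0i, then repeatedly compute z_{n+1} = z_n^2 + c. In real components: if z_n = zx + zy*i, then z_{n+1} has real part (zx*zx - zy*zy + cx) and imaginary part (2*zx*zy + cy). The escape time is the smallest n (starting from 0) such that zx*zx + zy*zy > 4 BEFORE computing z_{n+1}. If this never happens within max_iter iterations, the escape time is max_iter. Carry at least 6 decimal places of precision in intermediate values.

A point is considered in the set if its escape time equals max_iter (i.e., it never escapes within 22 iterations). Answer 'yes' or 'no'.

z_0 = 0 + 0i, c = 0.1790 + 0.9820i
Iter 1: z = 0.1790 + 0.9820i, |z|^2 = 0.9964
Iter 2: z = -0.7533 + 1.3336i, |z|^2 = 2.3458
Iter 3: z = -1.0319 + -1.0271i, |z|^2 = 2.1198
Iter 4: z = 0.1890 + 3.1018i, |z|^2 = 9.6568
Escaped at iteration 4

Answer: no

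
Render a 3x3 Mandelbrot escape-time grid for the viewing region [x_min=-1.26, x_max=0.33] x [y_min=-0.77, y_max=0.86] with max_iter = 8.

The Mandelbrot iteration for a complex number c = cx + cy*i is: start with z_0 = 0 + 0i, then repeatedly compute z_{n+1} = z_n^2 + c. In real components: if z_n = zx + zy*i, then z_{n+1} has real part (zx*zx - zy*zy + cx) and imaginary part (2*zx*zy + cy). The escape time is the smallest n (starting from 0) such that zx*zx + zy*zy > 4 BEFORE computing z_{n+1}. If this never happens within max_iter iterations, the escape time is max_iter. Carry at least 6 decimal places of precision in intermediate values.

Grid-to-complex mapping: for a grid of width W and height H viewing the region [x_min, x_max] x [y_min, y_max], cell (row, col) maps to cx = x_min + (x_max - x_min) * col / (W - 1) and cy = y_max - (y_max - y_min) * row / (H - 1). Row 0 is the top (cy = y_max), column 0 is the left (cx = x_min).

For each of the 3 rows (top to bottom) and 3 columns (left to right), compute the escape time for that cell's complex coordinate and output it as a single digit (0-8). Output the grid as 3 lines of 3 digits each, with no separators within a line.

(row=0, col=0): c = -1.2600 + 0.8600i → escape time 3
(row=0, col=1): c = -0.4650 + 0.8600i → escape time 5
(row=0, col=2): c = 0.3300 + 0.8600i → escape time 4
(row=1, col=0): c = -1.2600 + 0.0450i → escape time 8
(row=1, col=1): c = -0.4650 + 0.0450i → escape time 8
(row=1, col=2): c = 0.3300 + 0.0450i → escape time 8
(row=2, col=0): c = -1.2600 + -0.7700i → escape time 3
(row=2, col=1): c = -0.4650 + -0.7700i → escape time 6
(row=2, col=2): c = 0.3300 + -0.7700i → escape time 5

Answer: 354
888
365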